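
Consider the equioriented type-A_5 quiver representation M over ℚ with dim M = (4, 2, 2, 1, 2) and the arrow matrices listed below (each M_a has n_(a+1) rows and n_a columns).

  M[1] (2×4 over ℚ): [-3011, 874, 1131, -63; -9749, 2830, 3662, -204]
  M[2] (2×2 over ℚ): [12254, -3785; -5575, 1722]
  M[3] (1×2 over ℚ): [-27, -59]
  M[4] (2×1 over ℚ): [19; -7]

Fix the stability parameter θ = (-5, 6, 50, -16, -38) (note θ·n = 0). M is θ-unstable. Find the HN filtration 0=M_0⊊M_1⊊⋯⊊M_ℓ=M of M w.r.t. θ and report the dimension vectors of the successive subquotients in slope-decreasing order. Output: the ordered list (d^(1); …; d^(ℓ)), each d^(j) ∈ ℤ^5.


Via rank(M_{q-1}∘⋯∘M_p): M ≅ I[1,1]^2, I[1,3], I[1,5], I[5,5].
μ_θ-semistable layers: μ^(1)=50; μ^(2)=6; μ^(3)=1/2; μ^(4)=-5; μ^(5)=-38

((0, 0, 1, 0, 0); (0, 1, 0, 0, 0); (0, 1, 1, 1, 1); (4, 0, 0, 0, 0); (0, 0, 0, 0, 1))


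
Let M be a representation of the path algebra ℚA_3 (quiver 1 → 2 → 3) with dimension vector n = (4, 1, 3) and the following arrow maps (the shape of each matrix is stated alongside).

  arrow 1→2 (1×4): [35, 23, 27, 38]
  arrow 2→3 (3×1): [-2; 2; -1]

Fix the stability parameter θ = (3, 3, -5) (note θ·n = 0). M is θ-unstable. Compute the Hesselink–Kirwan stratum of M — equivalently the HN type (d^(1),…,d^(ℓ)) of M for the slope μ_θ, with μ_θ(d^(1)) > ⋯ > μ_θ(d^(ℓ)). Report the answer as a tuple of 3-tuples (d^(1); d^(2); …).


Via rank(M_{q-1}∘⋯∘M_p): M ≅ I[1,1]^3, I[1,3], I[3,3]^2.
μ_θ-semistable layers: μ^(1)=3; μ^(2)=1/3; μ^(3)=-5

((3, 0, 0); (1, 1, 1); (0, 0, 2))


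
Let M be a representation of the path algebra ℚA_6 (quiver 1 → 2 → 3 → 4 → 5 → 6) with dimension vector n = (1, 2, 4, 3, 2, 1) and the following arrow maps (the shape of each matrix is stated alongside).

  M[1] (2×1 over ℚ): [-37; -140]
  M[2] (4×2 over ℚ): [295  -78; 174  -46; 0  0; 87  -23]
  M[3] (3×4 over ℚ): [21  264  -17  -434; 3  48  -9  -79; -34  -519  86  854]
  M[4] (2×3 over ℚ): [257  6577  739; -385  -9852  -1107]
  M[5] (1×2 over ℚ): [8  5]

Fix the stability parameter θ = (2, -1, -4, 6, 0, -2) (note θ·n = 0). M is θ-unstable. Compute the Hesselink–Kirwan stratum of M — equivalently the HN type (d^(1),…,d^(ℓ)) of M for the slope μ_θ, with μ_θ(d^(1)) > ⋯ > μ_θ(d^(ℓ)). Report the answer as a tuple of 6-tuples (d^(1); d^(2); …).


Interval decomposition of M: I[1,6], I[2,5], I[3,3], I[3,4].
HN type (ℓ=6): μ^(1)=6; μ^(2)=3; μ^(3)=4/3; μ^(4)=-1; μ^(5)=-5/2; μ^(6)=-4

((0, 0, 0, 1, 0, 0); (0, 0, 0, 1, 1, 0); (0, 0, 0, 1, 1, 1); (1, 1, 1, 0, 0, 0); (0, 1, 1, 0, 0, 0); (0, 0, 2, 0, 0, 0))


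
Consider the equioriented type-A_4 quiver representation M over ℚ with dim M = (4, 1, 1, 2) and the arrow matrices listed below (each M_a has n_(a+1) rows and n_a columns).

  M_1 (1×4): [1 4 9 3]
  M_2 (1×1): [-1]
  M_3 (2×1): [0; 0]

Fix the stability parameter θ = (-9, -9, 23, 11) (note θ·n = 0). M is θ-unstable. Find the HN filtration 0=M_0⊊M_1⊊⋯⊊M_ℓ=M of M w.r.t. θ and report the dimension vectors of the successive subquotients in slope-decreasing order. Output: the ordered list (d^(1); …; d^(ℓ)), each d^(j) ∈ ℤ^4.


Via rank(M_{q-1}∘⋯∘M_p): M ≅ I[1,1]^3, I[1,3], I[4,4]^2.
μ_θ-semistable layers: μ^(1)=23; μ^(2)=11; μ^(3)=-9

((0, 0, 1, 0); (0, 0, 0, 2); (4, 1, 0, 0))


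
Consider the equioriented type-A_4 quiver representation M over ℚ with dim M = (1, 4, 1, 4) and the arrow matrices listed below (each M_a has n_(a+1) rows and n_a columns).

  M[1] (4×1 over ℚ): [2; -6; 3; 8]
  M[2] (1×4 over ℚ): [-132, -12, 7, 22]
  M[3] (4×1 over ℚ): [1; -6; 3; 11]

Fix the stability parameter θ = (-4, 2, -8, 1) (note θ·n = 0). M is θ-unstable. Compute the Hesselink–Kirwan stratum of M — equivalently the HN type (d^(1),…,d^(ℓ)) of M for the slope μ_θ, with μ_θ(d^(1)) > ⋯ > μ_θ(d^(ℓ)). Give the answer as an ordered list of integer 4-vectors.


Via rank(M_{q-1}∘⋯∘M_p): M ≅ I[1,4], I[2,2]^3, I[4,4]^3.
μ_θ-semistable layers: μ^(1)=2; μ^(2)=1; μ^(3)=-3; μ^(4)=-4

((0, 3, 0, 0); (0, 0, 0, 4); (0, 1, 1, 0); (1, 0, 0, 0))


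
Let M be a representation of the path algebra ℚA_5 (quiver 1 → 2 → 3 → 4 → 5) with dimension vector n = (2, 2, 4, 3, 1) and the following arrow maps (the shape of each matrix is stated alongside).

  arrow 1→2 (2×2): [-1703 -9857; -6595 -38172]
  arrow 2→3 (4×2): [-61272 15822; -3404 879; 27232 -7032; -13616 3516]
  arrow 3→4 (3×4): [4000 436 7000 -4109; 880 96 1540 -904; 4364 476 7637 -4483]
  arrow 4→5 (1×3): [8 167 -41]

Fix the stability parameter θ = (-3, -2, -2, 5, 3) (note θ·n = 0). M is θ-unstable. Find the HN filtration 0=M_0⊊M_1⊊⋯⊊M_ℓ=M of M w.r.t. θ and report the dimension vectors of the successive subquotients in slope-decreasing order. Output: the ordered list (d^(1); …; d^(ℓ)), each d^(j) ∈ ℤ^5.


Via rank(M_{q-1}∘⋯∘M_p): M ≅ I[1,2], I[1,3], I[3,3], I[3,4], I[3,5], I[4,4].
μ_θ-semistable layers: μ^(1)=5; μ^(2)=4; μ^(3)=-2; μ^(4)=-3

((0, 0, 0, 2, 0); (0, 0, 0, 1, 1); (0, 2, 4, 0, 0); (2, 0, 0, 0, 0))


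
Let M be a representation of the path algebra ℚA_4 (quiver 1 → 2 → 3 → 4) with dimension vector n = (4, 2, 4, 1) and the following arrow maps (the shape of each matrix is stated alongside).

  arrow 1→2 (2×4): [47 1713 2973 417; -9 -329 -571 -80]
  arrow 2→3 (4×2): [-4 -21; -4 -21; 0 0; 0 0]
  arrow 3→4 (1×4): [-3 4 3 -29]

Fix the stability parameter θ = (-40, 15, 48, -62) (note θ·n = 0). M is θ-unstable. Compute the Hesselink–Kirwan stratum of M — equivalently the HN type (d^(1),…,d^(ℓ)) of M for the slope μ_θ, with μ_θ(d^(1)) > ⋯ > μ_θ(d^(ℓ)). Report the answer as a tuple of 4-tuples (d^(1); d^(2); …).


Via rank(M_{q-1}∘⋯∘M_p): M ≅ I[1,1]^2, I[1,2], I[1,4], I[3,3]^3.
μ_θ-semistable layers: μ^(1)=48; μ^(2)=15; μ^(3)=1/3; μ^(4)=-40

((0, 0, 3, 0); (0, 1, 0, 0); (0, 1, 1, 1); (4, 0, 0, 0))


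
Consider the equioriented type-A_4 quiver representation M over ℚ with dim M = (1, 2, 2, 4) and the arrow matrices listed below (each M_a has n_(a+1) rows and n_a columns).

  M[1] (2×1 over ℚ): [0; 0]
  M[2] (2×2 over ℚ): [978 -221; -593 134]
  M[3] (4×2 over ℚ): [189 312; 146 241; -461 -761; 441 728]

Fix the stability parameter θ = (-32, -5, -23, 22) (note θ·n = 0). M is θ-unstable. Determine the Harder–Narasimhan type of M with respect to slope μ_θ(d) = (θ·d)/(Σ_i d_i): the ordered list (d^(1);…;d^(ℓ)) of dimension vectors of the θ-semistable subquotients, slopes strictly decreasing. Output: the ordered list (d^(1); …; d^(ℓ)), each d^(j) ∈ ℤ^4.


Via rank(M_{q-1}∘⋯∘M_p): M ≅ I[1,1], I[2,4]^2, I[4,4]^2.
μ_θ-semistable layers: μ^(1)=22; μ^(2)=-14; μ^(3)=-32

((0, 0, 0, 4); (0, 2, 2, 0); (1, 0, 0, 0))


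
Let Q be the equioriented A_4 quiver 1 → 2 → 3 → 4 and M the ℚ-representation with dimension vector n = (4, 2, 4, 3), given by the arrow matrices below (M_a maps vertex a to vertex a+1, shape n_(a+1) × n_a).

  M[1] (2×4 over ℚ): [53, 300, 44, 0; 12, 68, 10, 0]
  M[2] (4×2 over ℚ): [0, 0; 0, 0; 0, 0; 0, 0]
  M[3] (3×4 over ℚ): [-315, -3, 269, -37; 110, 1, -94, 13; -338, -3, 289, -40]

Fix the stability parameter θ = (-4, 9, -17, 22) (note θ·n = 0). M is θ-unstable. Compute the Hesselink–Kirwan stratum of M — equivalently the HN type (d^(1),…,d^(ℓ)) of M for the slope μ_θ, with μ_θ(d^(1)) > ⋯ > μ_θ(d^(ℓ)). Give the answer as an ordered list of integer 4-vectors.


Barcode: M ≅ I[1,1]^2, I[1,2]^2, I[3,3], I[3,4]^3. HN layers by μ_θ (4 steps, strictly decreasing):
  μ^(1)=22; μ^(2)=9; μ^(3)=-4; μ^(4)=-17

((0, 0, 0, 3); (0, 2, 0, 0); (4, 0, 0, 0); (0, 0, 4, 0))


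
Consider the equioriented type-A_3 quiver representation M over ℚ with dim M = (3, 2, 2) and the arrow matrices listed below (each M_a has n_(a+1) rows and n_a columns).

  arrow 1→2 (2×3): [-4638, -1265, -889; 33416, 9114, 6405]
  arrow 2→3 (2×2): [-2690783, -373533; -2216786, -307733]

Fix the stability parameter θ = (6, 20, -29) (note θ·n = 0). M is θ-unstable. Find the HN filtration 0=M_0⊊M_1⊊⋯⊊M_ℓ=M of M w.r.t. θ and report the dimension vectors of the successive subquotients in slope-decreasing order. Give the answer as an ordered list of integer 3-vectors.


Barcode: M ≅ I[1,1], I[1,3]^2. HN layers by μ_θ (2 steps, strictly decreasing):
  μ^(1)=6; μ^(2)=-1

((1, 0, 0); (2, 2, 2))


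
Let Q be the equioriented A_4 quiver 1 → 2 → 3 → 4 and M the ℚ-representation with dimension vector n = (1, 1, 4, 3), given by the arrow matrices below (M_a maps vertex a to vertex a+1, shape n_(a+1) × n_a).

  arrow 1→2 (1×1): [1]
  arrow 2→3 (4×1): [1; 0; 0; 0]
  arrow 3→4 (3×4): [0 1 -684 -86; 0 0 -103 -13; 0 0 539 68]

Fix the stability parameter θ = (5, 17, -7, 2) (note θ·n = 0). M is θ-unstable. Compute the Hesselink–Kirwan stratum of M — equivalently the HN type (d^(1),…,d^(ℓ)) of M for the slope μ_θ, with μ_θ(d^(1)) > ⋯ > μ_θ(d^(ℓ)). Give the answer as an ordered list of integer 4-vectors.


Interval decomposition of M: I[1,3], I[3,4]^3.
HN type (ℓ=3): μ^(1)=5; μ^(2)=2; μ^(3)=-7

((1, 1, 1, 0); (0, 0, 0, 3); (0, 0, 3, 0))


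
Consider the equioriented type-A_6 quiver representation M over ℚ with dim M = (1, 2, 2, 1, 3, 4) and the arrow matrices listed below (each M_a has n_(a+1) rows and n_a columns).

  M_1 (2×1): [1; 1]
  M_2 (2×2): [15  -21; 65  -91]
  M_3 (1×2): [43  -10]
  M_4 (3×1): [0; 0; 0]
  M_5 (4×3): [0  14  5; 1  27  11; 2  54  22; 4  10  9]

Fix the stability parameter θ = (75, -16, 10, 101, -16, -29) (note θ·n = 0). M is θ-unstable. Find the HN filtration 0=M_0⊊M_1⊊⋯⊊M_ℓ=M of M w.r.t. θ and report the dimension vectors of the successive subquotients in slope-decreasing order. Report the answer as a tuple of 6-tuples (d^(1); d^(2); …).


Interval decomposition of M: I[1,4], I[2,2], I[3,3], I[5,5], I[5,6]^2, I[6,6]^2.
HN type (ℓ=6): μ^(1)=101; μ^(2)=23; μ^(3)=10; μ^(4)=-16; μ^(5)=-45/2; μ^(6)=-29

((0, 0, 0, 1, 0, 0); (1, 1, 1, 0, 0, 0); (0, 0, 1, 0, 0, 0); (0, 1, 0, 0, 1, 0); (0, 0, 0, 0, 2, 2); (0, 0, 0, 0, 0, 2))


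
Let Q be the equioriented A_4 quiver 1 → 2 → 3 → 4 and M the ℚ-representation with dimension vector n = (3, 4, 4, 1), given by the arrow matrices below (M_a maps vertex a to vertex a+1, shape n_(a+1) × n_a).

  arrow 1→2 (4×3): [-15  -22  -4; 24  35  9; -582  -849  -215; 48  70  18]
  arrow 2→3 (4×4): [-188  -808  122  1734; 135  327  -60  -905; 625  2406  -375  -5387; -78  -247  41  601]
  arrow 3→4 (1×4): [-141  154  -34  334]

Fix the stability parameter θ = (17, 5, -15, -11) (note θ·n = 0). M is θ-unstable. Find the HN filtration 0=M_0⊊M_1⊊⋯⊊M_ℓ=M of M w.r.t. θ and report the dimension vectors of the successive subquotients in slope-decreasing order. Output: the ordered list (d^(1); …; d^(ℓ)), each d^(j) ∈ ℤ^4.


Via rank(M_{q-1}∘⋯∘M_p): M ≅ I[1,1], I[1,3], I[1,4], I[2,3]^2.
μ_θ-semistable layers: μ^(1)=17; μ^(2)=7/3; μ^(3)=-1; μ^(4)=-5

((1, 0, 0, 0); (1, 1, 1, 0); (1, 1, 1, 1); (0, 2, 2, 0))


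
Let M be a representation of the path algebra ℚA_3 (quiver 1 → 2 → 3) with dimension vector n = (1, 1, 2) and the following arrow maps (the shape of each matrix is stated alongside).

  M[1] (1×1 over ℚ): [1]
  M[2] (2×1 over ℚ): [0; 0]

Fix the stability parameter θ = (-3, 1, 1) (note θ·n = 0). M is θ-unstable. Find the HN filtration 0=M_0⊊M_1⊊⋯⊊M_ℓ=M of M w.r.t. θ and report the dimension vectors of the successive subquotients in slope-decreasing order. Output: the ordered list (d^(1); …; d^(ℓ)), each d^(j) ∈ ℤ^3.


Via rank(M_{q-1}∘⋯∘M_p): M ≅ I[1,2], I[3,3]^2.
μ_θ-semistable layers: μ^(1)=1; μ^(2)=-3

((0, 1, 2); (1, 0, 0))


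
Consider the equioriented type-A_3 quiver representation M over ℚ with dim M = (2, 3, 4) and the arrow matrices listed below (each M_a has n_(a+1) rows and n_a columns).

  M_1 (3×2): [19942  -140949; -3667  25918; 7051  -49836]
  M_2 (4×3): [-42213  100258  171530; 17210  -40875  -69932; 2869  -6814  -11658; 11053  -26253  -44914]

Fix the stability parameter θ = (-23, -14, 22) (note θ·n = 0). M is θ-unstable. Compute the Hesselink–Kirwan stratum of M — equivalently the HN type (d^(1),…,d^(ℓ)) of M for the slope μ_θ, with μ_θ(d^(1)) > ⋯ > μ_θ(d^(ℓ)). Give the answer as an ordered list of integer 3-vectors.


Via rank(M_{q-1}∘⋯∘M_p): M ≅ I[1,3]^2, I[2,2], I[3,3]^2.
μ_θ-semistable layers: μ^(1)=22; μ^(2)=-14; μ^(3)=-23

((0, 0, 4); (0, 3, 0); (2, 0, 0))


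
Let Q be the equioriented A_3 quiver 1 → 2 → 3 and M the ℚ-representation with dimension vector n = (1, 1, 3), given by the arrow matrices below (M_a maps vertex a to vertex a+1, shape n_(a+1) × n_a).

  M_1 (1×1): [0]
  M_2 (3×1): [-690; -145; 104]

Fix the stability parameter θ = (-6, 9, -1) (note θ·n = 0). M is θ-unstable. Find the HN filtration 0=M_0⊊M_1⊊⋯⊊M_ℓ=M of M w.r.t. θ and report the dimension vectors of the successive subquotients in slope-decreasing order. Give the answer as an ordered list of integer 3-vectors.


Via rank(M_{q-1}∘⋯∘M_p): M ≅ I[1,1], I[2,3], I[3,3]^2.
μ_θ-semistable layers: μ^(1)=4; μ^(2)=-1; μ^(3)=-6

((0, 1, 1); (0, 0, 2); (1, 0, 0))


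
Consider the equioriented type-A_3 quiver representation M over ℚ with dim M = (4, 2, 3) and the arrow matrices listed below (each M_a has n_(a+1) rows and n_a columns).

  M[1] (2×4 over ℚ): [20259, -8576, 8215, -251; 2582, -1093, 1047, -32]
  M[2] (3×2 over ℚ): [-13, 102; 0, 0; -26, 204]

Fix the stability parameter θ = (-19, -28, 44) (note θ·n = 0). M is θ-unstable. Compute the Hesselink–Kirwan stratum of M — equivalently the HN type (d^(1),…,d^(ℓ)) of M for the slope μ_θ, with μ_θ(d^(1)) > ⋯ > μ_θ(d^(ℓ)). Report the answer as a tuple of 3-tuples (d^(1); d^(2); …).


Barcode: M ≅ I[1,1]^2, I[1,2], I[1,3], I[3,3]^2. HN layers by μ_θ (3 steps, strictly decreasing):
  μ^(1)=44; μ^(2)=-19; μ^(3)=-47/2

((0, 0, 3); (2, 0, 0); (2, 2, 0))


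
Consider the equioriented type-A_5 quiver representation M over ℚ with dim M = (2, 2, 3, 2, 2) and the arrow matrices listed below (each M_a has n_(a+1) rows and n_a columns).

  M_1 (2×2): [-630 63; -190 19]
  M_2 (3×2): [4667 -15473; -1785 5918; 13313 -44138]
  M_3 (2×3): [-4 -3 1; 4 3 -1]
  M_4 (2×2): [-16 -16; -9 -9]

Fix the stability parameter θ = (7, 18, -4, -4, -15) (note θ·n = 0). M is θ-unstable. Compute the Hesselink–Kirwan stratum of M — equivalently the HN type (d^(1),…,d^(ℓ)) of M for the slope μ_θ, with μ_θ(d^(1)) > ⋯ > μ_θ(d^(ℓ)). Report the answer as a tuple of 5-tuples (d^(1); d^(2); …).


Interval decomposition of M: I[1,1], I[1,3], I[2,3], I[3,4], I[4,5], I[5,5].
HN type (ℓ=4): μ^(1)=7; μ^(2)=-4; μ^(3)=-19/2; μ^(4)=-15

((2, 2, 2, 0, 0); (0, 0, 1, 1, 0); (0, 0, 0, 1, 1); (0, 0, 0, 0, 1))


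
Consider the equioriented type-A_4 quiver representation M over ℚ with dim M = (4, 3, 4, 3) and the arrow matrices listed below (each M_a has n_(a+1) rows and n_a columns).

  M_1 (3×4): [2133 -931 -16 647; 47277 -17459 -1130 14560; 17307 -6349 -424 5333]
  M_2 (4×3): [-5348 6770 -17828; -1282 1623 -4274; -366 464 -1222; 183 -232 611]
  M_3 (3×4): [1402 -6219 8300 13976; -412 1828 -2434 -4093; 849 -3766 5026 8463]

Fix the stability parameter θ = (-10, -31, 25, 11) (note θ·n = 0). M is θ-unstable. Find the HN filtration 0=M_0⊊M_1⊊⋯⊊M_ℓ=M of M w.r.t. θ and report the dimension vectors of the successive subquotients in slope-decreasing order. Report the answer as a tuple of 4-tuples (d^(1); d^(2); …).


Via rank(M_{q-1}∘⋯∘M_p): M ≅ I[1,1]^2, I[1,2], I[1,4], I[2,4], I[3,3], I[3,4].
μ_θ-semistable layers: μ^(1)=25; μ^(2)=18; μ^(3)=-10; μ^(4)=-41/2; μ^(5)=-31

((0, 0, 1, 0); (0, 0, 3, 3); (2, 0, 0, 0); (2, 2, 0, 0); (0, 1, 0, 0))


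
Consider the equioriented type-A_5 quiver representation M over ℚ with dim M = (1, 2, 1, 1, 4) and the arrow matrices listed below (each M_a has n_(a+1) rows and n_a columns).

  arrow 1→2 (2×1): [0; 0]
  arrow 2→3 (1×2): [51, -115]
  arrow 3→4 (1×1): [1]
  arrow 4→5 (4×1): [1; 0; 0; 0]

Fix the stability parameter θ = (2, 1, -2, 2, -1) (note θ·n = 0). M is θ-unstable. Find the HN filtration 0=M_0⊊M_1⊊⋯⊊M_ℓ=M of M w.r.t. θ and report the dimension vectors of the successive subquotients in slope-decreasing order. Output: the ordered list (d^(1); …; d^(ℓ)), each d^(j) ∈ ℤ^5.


Barcode: M ≅ I[1,1], I[2,2], I[2,5], I[5,5]^3. HN layers by μ_θ (5 steps, strictly decreasing):
  μ^(1)=2; μ^(2)=1; μ^(3)=1/2; μ^(4)=-1/2; μ^(5)=-1

((1, 0, 0, 0, 0); (0, 1, 0, 0, 0); (0, 0, 0, 1, 1); (0, 1, 1, 0, 0); (0, 0, 0, 0, 3))


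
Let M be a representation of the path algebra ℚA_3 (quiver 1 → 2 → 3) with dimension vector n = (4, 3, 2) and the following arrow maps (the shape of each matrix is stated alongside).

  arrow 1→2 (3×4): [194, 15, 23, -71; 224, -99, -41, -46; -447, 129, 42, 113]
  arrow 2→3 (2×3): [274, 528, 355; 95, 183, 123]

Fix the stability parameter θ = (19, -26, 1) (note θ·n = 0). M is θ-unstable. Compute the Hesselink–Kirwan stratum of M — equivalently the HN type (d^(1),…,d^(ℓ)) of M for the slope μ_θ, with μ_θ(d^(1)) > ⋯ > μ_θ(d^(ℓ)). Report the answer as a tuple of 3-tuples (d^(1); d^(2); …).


Via rank(M_{q-1}∘⋯∘M_p): M ≅ I[1,1], I[1,2], I[1,3]^2.
μ_θ-semistable layers: μ^(1)=19; μ^(2)=1; μ^(3)=-7/2

((1, 0, 0); (0, 0, 2); (3, 3, 0))


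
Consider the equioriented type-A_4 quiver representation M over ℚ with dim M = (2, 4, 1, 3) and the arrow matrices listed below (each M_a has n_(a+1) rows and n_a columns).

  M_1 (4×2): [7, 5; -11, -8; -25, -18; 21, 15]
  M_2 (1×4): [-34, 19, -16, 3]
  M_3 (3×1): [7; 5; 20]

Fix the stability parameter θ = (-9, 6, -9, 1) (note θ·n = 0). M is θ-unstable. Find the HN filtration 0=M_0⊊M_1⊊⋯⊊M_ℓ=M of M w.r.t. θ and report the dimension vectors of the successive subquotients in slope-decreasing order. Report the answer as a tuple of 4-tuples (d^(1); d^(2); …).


Interval decomposition of M: I[1,2], I[1,4], I[2,2]^2, I[4,4]^2.
HN type (ℓ=4): μ^(1)=6; μ^(2)=1; μ^(3)=-3/2; μ^(4)=-9

((0, 3, 0, 0); (0, 0, 0, 3); (0, 1, 1, 0); (2, 0, 0, 0))


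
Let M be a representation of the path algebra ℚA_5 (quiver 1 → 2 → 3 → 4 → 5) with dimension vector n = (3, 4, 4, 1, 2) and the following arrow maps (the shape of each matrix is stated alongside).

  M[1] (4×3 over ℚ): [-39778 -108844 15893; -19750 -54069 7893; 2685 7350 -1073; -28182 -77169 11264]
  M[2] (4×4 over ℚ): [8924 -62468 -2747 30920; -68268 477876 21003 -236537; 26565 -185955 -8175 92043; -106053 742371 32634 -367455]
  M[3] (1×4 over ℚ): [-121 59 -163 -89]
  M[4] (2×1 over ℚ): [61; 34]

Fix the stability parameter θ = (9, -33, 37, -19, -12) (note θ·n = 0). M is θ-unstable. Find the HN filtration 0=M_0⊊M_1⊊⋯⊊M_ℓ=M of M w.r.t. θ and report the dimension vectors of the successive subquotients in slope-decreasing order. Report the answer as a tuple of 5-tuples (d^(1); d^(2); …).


Interval decomposition of M: I[1,2], I[1,3], I[1,5], I[2,3], I[3,3], I[5,5].
HN type (ℓ=4): μ^(1)=37; μ^(2)=2; μ^(3)=-12; μ^(4)=-33

((0, 0, 3, 0, 0); (0, 0, 1, 1, 1); (3, 3, 0, 0, 1); (0, 1, 0, 0, 0))


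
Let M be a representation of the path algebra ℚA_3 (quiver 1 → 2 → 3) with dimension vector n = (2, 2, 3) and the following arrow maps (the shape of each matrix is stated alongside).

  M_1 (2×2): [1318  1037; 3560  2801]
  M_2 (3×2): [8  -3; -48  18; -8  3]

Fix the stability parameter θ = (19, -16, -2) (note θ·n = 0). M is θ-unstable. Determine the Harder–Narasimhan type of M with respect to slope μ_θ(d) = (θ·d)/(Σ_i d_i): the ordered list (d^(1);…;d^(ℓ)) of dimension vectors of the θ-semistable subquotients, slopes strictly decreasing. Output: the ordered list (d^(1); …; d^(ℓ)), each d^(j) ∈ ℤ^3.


Interval decomposition of M: I[1,2], I[1,3], I[3,3]^2.
HN type (ℓ=3): μ^(1)=3/2; μ^(2)=1/3; μ^(3)=-2

((1, 1, 0); (1, 1, 1); (0, 0, 2))


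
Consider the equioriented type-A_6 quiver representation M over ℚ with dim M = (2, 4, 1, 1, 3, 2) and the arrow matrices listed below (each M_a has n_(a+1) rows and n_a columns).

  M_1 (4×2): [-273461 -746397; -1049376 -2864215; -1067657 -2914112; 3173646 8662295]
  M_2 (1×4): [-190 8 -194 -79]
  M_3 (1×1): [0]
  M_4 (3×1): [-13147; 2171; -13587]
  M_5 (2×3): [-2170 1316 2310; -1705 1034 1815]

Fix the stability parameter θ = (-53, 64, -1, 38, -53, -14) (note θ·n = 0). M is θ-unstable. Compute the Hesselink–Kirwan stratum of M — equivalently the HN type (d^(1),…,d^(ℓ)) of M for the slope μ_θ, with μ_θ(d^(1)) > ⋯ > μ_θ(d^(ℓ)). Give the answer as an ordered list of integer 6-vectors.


Via rank(M_{q-1}∘⋯∘M_p): M ≅ I[1,2], I[1,3], I[2,2]^2, I[4,6], I[5,5]^2, I[6,6].
μ_θ-semistable layers: μ^(1)=64; μ^(2)=63/2; μ^(3)=-29/3; μ^(4)=-14; μ^(5)=-53

((0, 3, 0, 0, 0, 0); (0, 1, 1, 0, 0, 0); (0, 0, 0, 1, 1, 1); (0, 0, 0, 0, 0, 1); (2, 0, 0, 0, 2, 0))


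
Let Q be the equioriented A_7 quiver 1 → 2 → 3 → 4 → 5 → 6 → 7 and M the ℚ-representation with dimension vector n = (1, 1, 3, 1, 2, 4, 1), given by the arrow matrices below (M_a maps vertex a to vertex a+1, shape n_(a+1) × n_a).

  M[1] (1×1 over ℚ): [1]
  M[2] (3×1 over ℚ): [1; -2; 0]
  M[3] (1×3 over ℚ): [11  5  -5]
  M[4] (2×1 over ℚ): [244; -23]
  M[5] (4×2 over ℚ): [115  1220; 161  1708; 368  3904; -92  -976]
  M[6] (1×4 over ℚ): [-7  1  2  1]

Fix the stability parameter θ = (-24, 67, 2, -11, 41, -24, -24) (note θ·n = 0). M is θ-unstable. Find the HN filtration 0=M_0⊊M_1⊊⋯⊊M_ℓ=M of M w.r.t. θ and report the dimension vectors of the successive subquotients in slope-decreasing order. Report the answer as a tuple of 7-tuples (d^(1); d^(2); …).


Barcode: M ≅ I[1,5], I[3,3]^2, I[5,6], I[6,6]^2, I[6,7]. HN layers by μ_θ (5 steps, strictly decreasing):
  μ^(1)=41; μ^(2)=58/3; μ^(3)=17/2; μ^(4)=2; μ^(5)=-24

((0, 0, 0, 0, 1, 0, 0); (0, 1, 1, 1, 0, 0, 0); (0, 0, 0, 0, 1, 1, 0); (0, 0, 2, 0, 0, 0, 0); (1, 0, 0, 0, 0, 3, 1))


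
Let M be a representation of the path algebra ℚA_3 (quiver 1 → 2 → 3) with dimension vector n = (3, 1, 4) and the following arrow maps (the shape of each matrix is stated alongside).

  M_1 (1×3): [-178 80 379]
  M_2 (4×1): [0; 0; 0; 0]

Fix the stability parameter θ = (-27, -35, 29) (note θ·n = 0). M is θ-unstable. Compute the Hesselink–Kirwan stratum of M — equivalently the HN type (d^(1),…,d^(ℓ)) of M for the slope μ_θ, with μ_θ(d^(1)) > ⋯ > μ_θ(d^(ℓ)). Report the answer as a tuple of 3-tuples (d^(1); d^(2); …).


Interval decomposition of M: I[1,1]^2, I[1,2], I[3,3]^4.
HN type (ℓ=3): μ^(1)=29; μ^(2)=-27; μ^(3)=-31

((0, 0, 4); (2, 0, 0); (1, 1, 0))


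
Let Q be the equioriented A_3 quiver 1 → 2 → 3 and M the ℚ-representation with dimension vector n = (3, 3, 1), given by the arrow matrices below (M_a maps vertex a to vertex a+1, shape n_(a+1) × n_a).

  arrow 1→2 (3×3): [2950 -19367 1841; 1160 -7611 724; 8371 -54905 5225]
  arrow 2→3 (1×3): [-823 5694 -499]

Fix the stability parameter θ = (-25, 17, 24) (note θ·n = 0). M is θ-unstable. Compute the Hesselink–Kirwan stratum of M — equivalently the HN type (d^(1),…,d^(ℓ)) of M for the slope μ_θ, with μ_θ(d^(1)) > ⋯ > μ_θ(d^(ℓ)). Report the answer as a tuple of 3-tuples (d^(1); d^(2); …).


Via rank(M_{q-1}∘⋯∘M_p): M ≅ I[1,2]^2, I[1,3].
μ_θ-semistable layers: μ^(1)=24; μ^(2)=17; μ^(3)=-25

((0, 0, 1); (0, 3, 0); (3, 0, 0))


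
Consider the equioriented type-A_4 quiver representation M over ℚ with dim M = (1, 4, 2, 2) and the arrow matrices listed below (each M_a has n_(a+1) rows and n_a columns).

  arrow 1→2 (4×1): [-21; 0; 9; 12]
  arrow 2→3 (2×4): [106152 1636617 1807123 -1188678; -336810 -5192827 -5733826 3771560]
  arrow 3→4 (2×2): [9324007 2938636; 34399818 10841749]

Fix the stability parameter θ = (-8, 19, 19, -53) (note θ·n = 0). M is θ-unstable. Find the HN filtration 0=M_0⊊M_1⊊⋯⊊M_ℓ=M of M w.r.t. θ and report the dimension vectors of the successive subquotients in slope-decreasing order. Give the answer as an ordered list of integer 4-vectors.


Via rank(M_{q-1}∘⋯∘M_p): M ≅ I[1,4], I[2,2]^2, I[2,4].
μ_θ-semistable layers: μ^(1)=19; μ^(2)=-5; μ^(3)=-8

((0, 2, 0, 0); (0, 2, 2, 2); (1, 0, 0, 0))


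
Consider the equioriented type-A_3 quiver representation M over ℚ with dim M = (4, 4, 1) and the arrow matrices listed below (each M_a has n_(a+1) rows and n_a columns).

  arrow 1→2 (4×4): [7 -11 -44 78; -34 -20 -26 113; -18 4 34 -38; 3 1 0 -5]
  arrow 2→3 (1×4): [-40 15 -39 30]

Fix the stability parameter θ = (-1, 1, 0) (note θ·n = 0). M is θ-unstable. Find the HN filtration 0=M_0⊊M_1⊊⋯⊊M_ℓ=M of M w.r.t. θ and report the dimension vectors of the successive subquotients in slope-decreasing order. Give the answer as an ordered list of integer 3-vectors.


Interval decomposition of M: I[1,1], I[1,2]^2, I[1,3], I[2,2].
HN type (ℓ=3): μ^(1)=1; μ^(2)=1/2; μ^(3)=-1

((0, 3, 0); (0, 1, 1); (4, 0, 0))


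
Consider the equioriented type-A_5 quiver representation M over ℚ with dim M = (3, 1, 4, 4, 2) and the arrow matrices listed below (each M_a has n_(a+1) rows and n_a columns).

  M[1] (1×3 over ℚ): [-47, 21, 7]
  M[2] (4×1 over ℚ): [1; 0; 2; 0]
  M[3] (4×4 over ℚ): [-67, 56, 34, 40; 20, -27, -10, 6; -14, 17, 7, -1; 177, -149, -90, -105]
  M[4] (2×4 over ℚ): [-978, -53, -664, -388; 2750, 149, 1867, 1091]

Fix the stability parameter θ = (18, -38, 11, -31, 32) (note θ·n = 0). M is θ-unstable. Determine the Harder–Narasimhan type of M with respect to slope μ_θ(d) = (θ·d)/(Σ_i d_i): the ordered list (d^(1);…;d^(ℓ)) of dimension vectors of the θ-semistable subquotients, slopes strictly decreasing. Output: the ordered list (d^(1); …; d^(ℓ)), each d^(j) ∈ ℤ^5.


Via rank(M_{q-1}∘⋯∘M_p): M ≅ I[1,1]^2, I[1,5], I[3,4]^2, I[3,5].
μ_θ-semistable layers: μ^(1)=32; μ^(2)=18; μ^(3)=-10

((0, 0, 0, 0, 2); (2, 0, 0, 0, 0); (1, 1, 4, 4, 0))


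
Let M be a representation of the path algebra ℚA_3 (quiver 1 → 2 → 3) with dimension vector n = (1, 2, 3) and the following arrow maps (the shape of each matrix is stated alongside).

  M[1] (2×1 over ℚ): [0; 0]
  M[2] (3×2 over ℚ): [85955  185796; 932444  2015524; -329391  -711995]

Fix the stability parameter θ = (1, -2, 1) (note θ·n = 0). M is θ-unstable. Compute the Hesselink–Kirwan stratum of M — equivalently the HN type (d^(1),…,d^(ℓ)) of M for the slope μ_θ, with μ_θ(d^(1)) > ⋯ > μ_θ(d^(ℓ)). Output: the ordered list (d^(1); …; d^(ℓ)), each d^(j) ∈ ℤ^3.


Via rank(M_{q-1}∘⋯∘M_p): M ≅ I[1,1], I[2,3]^2, I[3,3].
μ_θ-semistable layers: μ^(1)=1; μ^(2)=-2

((1, 0, 3); (0, 2, 0))


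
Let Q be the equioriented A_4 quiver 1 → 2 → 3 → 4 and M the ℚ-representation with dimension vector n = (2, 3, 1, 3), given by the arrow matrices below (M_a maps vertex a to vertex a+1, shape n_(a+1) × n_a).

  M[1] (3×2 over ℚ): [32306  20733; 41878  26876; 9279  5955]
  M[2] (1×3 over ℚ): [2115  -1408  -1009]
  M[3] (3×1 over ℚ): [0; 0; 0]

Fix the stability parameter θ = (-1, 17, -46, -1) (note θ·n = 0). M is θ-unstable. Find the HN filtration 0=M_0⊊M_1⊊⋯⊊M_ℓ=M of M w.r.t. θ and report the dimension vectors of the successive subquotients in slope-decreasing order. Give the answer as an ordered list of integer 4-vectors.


Interval decomposition of M: I[1,2], I[1,3], I[2,2], I[4,4]^3.
HN type (ℓ=3): μ^(1)=17; μ^(2)=-1; μ^(3)=-10

((0, 2, 0, 0); (1, 0, 0, 3); (1, 1, 1, 0))


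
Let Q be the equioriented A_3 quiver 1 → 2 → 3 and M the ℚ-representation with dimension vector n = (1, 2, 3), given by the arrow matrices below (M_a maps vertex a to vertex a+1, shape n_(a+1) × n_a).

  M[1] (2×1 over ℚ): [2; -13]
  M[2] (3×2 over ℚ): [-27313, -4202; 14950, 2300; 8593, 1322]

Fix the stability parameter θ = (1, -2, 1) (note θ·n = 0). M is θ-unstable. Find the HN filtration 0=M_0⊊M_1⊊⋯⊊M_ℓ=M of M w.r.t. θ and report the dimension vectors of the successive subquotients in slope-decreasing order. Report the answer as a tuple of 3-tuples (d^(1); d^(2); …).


Barcode: M ≅ I[1,2], I[2,3], I[3,3]^2. HN layers by μ_θ (3 steps, strictly decreasing):
  μ^(1)=1; μ^(2)=-1/2; μ^(3)=-2

((0, 0, 3); (1, 1, 0); (0, 1, 0))


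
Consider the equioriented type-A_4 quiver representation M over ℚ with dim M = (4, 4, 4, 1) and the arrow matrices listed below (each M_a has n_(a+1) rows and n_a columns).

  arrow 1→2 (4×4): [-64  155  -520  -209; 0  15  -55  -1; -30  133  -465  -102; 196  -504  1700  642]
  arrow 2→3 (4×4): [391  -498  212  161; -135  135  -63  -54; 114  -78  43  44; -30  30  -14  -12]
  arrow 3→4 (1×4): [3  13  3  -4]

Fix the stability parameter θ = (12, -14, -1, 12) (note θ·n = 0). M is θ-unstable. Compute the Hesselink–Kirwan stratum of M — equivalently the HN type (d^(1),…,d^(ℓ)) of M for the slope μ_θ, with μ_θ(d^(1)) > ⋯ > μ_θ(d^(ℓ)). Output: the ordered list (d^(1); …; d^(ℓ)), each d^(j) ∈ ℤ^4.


Via rank(M_{q-1}∘⋯∘M_p): M ≅ I[1,1], I[1,3]^2, I[1,4], I[2,2], I[3,3].
μ_θ-semistable layers: μ^(1)=12; μ^(2)=-1; μ^(3)=-14

((1, 0, 0, 1); (3, 3, 4, 0); (0, 1, 0, 0))


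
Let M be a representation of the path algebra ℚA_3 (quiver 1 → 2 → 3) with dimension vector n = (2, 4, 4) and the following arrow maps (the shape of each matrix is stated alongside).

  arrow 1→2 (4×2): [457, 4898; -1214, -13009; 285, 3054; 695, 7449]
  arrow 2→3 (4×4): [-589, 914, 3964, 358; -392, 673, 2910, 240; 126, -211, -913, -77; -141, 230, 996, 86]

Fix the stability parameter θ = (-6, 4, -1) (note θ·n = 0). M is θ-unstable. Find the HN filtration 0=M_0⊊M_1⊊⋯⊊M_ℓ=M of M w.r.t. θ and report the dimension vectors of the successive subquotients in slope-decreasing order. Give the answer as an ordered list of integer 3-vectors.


Via rank(M_{q-1}∘⋯∘M_p): M ≅ I[1,3]^2, I[2,2], I[2,3], I[3,3].
μ_θ-semistable layers: μ^(1)=4; μ^(2)=3/2; μ^(3)=-1; μ^(4)=-6

((0, 1, 0); (0, 3, 3); (0, 0, 1); (2, 0, 0))


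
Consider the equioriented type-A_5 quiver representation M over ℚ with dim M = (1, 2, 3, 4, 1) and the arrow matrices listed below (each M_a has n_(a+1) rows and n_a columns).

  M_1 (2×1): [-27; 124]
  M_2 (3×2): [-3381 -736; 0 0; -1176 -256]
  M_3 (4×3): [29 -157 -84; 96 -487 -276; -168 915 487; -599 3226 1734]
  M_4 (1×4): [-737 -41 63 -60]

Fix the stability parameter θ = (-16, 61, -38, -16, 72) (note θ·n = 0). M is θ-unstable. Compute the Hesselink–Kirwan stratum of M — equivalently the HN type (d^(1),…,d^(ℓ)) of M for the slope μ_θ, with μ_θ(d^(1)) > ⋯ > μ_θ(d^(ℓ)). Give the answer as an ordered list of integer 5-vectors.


Barcode: M ≅ I[1,5], I[2,2], I[3,4]^2, I[4,4]. HN layers by μ_θ (5 steps, strictly decreasing):
  μ^(1)=72; μ^(2)=61; μ^(3)=7/3; μ^(4)=-16; μ^(5)=-38

((0, 0, 0, 0, 1); (0, 1, 0, 0, 0); (0, 1, 1, 1, 0); (1, 0, 0, 3, 0); (0, 0, 2, 0, 0))


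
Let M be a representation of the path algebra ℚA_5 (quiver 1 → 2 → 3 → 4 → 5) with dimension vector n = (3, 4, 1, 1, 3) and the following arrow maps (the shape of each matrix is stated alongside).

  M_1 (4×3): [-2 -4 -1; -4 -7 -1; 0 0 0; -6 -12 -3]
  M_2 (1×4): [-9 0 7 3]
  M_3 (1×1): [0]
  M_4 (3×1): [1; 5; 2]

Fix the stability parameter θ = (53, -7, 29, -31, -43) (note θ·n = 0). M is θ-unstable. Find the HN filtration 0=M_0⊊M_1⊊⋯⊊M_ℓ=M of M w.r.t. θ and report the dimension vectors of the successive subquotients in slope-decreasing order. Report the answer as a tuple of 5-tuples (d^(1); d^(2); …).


Via rank(M_{q-1}∘⋯∘M_p): M ≅ I[1,1], I[1,2]^2, I[2,2], I[2,3], I[4,5], I[5,5]^2.
μ_θ-semistable layers: μ^(1)=53; μ^(2)=29; μ^(3)=23; μ^(4)=-7; μ^(5)=-37; μ^(6)=-43

((1, 0, 0, 0, 0); (0, 0, 1, 0, 0); (2, 2, 0, 0, 0); (0, 2, 0, 0, 0); (0, 0, 0, 1, 1); (0, 0, 0, 0, 2))


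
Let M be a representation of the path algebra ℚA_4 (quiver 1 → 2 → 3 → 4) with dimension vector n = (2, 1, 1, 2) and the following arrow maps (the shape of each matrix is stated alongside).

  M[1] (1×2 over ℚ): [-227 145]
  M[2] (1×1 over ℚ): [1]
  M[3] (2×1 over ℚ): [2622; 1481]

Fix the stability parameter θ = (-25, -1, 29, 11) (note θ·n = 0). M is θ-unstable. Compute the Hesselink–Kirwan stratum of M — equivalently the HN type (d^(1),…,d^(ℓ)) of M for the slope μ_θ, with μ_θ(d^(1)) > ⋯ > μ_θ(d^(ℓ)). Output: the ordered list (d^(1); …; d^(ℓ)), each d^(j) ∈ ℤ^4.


Via rank(M_{q-1}∘⋯∘M_p): M ≅ I[1,1], I[1,4], I[4,4].
μ_θ-semistable layers: μ^(1)=20; μ^(2)=11; μ^(3)=-1; μ^(4)=-25

((0, 0, 1, 1); (0, 0, 0, 1); (0, 1, 0, 0); (2, 0, 0, 0))


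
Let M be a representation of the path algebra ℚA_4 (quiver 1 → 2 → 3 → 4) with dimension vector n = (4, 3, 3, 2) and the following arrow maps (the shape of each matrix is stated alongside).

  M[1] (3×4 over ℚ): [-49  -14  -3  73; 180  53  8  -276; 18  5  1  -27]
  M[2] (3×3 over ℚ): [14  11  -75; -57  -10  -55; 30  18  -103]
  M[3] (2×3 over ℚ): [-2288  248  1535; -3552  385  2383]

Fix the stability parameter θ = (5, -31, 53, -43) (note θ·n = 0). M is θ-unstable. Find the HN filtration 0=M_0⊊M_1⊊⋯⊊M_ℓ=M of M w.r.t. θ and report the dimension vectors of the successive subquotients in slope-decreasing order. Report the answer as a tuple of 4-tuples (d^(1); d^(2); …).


Barcode: M ≅ I[1,1], I[1,3], I[1,4]^2. HN layers by μ_θ (3 steps, strictly decreasing):
  μ^(1)=53; μ^(2)=5; μ^(3)=-13

((0, 0, 1, 0); (1, 0, 2, 2); (3, 3, 0, 0))


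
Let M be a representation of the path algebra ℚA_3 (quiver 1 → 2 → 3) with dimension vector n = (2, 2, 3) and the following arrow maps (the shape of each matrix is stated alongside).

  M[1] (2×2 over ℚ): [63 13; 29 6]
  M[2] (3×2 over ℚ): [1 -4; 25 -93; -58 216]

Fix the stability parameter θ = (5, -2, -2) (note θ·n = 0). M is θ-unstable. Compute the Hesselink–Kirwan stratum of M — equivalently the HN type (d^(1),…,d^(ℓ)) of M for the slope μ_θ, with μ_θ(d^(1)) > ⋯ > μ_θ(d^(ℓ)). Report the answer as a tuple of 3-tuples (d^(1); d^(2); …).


Via rank(M_{q-1}∘⋯∘M_p): M ≅ I[1,3]^2, I[3,3].
μ_θ-semistable layers: μ^(1)=1/3; μ^(2)=-2

((2, 2, 2); (0, 0, 1))


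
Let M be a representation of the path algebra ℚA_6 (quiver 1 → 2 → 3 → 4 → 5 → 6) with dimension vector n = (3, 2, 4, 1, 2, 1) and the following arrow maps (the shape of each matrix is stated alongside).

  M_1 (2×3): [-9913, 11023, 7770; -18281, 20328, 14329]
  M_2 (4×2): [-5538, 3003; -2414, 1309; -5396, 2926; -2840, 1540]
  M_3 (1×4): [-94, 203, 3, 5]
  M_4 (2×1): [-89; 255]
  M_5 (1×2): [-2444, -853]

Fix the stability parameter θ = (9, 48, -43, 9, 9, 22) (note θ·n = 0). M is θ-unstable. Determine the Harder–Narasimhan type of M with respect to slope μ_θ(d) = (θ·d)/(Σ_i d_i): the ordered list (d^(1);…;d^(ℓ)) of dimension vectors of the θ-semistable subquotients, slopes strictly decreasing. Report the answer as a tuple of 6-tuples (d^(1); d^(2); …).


Via rank(M_{q-1}∘⋯∘M_p): M ≅ I[1,1], I[1,2], I[1,6], I[3,3]^3, I[5,5].
μ_θ-semistable layers: μ^(1)=48; μ^(2)=22; μ^(3)=9; μ^(4)=14/3; μ^(5)=-43

((0, 1, 0, 0, 0, 0); (0, 0, 0, 0, 0, 1); (2, 0, 0, 1, 2, 0); (1, 1, 1, 0, 0, 0); (0, 0, 3, 0, 0, 0))


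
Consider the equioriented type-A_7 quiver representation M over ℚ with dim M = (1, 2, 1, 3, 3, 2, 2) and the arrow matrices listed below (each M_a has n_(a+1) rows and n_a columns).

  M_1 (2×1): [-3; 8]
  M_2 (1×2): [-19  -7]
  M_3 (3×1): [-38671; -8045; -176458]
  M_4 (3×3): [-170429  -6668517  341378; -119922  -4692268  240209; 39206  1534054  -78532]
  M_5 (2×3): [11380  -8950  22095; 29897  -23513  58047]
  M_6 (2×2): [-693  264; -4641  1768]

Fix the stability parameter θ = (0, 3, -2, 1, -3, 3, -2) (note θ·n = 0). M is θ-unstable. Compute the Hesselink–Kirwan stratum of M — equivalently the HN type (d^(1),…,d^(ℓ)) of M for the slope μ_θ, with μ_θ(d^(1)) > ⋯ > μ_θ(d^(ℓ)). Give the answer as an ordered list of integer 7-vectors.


Barcode: M ≅ I[1,4], I[2,2], I[4,5], I[4,7], I[5,6], I[7,7]. HN layers by μ_θ (7 steps, strictly decreasing):
  μ^(1)=3; μ^(2)=1; μ^(3)=1/2; μ^(4)=0; μ^(5)=-1; μ^(6)=-2; μ^(7)=-3

((0, 1, 0, 0, 0, 1, 0); (0, 0, 0, 1, 0, 0, 0); (0, 1, 1, 0, 0, 1, 1); (1, 0, 0, 0, 0, 0, 0); (0, 0, 0, 2, 2, 0, 0); (0, 0, 0, 0, 0, 0, 1); (0, 0, 0, 0, 1, 0, 0))


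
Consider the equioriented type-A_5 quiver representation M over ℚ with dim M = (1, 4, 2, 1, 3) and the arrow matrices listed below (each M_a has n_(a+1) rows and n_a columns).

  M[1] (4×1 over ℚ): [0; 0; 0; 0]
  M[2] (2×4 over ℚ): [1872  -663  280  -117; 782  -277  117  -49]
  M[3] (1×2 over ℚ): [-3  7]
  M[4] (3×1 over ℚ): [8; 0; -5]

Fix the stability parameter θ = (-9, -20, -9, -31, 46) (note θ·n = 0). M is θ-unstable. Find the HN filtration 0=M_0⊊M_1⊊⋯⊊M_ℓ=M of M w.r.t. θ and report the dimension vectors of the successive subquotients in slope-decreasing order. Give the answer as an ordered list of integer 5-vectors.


Barcode: M ≅ I[1,1], I[2,2]^2, I[2,3], I[2,5], I[5,5]^2. HN layers by μ_θ (3 steps, strictly decreasing):
  μ^(1)=46; μ^(2)=-9; μ^(3)=-20

((0, 0, 0, 0, 3); (1, 0, 1, 0, 0); (0, 4, 1, 1, 0))


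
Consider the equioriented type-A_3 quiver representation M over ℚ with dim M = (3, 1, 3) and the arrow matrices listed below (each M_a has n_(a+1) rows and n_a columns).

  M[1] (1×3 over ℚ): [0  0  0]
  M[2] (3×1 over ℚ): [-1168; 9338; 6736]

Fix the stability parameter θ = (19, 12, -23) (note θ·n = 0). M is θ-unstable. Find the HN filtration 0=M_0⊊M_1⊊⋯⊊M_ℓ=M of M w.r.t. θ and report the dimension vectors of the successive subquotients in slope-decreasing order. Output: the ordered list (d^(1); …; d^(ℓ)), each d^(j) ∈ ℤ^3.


Interval decomposition of M: I[1,1]^3, I[2,3], I[3,3]^2.
HN type (ℓ=3): μ^(1)=19; μ^(2)=-11/2; μ^(3)=-23

((3, 0, 0); (0, 1, 1); (0, 0, 2))


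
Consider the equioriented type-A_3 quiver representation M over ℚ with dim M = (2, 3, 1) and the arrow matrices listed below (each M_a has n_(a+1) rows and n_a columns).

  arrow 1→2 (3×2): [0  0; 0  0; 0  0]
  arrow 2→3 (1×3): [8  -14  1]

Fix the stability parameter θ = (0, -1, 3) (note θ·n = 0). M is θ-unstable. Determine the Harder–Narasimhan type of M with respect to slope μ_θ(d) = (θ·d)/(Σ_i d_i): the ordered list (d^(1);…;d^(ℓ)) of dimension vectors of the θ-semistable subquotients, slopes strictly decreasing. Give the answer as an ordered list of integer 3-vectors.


Via rank(M_{q-1}∘⋯∘M_p): M ≅ I[1,1]^2, I[2,2]^2, I[2,3].
μ_θ-semistable layers: μ^(1)=3; μ^(2)=0; μ^(3)=-1

((0, 0, 1); (2, 0, 0); (0, 3, 0))


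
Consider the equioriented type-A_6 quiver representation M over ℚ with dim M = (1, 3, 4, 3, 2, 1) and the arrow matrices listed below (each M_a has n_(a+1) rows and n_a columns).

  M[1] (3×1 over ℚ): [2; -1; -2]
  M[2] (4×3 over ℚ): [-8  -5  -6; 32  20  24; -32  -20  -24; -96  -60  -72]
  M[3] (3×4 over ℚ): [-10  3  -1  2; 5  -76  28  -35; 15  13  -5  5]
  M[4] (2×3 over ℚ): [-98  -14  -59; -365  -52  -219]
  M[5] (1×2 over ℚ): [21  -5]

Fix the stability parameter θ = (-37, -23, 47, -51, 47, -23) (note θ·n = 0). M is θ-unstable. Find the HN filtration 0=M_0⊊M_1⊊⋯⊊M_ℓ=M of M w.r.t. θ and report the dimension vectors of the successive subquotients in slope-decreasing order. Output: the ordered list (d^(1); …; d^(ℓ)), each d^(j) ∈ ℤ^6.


Barcode: M ≅ I[1,5], I[2,2]^2, I[3,3], I[3,4], I[3,6]. HN layers by μ_θ (5 steps, strictly decreasing):
  μ^(1)=47; μ^(2)=12; μ^(3)=-2; μ^(4)=-23; μ^(5)=-37

((0, 0, 1, 0, 1, 0); (0, 0, 0, 0, 1, 1); (0, 0, 3, 3, 0, 0); (0, 3, 0, 0, 0, 0); (1, 0, 0, 0, 0, 0))
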